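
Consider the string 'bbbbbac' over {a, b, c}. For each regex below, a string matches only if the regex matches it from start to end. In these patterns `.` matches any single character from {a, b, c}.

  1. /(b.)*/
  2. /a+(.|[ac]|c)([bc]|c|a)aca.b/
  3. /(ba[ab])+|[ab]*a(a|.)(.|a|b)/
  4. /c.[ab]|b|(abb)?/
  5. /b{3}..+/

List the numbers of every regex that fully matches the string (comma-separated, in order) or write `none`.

5

1 → no match
2 → no match — must start with 'a'
3 → no match
4 → no match
5 → match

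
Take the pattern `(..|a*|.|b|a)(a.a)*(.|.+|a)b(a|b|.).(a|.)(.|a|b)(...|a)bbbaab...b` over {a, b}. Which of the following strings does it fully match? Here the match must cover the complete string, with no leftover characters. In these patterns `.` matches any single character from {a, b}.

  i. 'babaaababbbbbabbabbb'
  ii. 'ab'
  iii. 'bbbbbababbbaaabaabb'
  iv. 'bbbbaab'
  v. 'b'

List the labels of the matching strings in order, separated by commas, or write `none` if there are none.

none

i → no match
ii → no match
iii → no match
iv → no match
v → no match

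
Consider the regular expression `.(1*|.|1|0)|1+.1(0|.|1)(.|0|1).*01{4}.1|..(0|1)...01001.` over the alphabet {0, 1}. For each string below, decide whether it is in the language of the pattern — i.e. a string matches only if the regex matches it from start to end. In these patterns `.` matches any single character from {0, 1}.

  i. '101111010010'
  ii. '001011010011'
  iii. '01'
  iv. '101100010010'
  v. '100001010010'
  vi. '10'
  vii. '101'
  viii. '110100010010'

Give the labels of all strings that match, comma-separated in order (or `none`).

i, ii, iii, iv, v, vi, viii

i → match
ii → match
iii → match
iv → match
v → match
vi → match
vii → no match
viii → match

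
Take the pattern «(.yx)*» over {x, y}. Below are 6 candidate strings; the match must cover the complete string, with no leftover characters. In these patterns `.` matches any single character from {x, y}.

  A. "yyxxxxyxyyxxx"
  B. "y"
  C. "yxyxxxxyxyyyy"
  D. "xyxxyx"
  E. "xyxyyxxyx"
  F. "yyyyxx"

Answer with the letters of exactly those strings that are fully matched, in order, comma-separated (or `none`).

D, E

A → no match
B. "y" → no match
C → no match
D. "xyxxyx" → match
E. "xyxyyxxyx" → match
F. "yyyyxx" → no match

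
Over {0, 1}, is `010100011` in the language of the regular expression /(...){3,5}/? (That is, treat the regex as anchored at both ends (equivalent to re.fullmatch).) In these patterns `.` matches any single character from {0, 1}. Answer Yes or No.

Yes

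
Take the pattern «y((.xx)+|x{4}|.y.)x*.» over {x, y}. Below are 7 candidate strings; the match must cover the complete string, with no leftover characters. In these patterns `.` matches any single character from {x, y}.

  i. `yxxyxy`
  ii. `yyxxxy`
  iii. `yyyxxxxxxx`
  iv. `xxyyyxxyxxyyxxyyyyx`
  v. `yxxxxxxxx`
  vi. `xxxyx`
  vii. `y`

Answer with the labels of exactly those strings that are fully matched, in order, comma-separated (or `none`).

i. `yxxyxy` → no match
ii. `yyxxxy` → match
iii. `yyyxxxxxxx` → match
iv → no match — must start with `y`
v. `yxxxxxxxx` → match
vi. `xxxyx` → no match — must start with `y`
vii. `y` → no match

ii, iii, v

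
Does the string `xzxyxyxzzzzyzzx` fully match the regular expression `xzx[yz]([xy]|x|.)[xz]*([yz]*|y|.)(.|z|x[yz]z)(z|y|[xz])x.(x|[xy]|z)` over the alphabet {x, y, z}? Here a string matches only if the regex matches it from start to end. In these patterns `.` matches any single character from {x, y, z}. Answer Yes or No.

No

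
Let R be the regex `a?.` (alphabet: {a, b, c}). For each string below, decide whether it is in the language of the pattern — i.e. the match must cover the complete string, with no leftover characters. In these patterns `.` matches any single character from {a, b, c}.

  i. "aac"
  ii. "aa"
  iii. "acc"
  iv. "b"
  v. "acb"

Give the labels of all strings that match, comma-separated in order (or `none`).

ii, iv

i. "aac" → no match
ii. "aa" → match
iii. "acc" → no match
iv. "b" → match
v. "acb" → no match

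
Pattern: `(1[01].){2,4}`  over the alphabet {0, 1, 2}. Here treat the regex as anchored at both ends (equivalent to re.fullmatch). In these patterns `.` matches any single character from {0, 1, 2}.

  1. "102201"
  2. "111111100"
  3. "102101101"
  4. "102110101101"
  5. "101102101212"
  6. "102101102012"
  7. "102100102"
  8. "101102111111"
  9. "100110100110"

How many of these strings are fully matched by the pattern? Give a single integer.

1 → no match
2 → match
3 → match
4 → match
5 → no match
6 → no match
7 → match
8 → match
9 → match
Total matched: 6

6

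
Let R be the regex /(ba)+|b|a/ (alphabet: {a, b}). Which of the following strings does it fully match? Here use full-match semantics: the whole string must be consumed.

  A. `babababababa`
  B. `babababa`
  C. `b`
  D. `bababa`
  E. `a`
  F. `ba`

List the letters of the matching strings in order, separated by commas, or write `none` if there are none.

A → match
B → match
C → match
D → match
E → match
F → match

A, B, C, D, E, F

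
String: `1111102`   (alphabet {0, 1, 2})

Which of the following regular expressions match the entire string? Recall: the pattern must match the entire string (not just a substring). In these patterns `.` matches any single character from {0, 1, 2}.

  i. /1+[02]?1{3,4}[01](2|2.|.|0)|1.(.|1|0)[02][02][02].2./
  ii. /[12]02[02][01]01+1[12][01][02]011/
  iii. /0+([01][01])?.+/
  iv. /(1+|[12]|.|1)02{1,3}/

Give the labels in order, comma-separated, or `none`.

i → match
ii → no match — must end with `011`
iii → no match — must start with `0`
iv → match

i, iv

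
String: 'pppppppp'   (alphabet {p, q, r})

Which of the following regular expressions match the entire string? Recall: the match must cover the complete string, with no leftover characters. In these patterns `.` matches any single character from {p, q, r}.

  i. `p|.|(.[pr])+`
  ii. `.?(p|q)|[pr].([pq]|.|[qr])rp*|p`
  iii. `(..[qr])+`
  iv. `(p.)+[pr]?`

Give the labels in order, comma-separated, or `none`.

i, iv

i → match
ii → no match
iii → no match
iv → match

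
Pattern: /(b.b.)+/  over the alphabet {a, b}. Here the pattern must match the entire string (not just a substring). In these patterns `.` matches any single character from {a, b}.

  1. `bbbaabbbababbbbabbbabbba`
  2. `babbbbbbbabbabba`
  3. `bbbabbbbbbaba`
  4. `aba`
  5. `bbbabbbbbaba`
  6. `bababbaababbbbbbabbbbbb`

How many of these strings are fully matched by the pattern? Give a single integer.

1 → no match
2 → no match
3 → no match
4. `aba` → no match — must start with `b`
5. `bbbabbbbbaba` → match
6 → no match
Total matched: 1

1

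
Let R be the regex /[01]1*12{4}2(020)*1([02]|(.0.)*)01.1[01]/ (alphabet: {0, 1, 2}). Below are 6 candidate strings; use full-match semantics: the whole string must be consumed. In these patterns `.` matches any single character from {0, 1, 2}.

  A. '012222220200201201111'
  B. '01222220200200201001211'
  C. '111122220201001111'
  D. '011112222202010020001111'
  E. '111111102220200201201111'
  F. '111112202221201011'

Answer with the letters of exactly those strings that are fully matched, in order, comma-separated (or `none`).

A → no match
B → match
C → no match
D → no match
E → no match
F → no match

B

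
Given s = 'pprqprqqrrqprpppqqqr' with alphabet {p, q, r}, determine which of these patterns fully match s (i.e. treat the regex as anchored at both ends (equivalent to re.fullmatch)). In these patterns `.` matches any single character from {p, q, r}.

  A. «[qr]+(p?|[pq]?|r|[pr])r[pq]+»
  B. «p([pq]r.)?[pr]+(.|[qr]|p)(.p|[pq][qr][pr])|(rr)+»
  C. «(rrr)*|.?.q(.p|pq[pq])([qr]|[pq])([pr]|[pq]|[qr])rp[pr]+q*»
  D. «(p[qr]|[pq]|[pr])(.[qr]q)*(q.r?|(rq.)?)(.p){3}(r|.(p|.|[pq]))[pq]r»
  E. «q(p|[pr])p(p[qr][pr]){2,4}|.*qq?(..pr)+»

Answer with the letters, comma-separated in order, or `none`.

D

A → no match
B → no match
C → no match
D → match
E → no match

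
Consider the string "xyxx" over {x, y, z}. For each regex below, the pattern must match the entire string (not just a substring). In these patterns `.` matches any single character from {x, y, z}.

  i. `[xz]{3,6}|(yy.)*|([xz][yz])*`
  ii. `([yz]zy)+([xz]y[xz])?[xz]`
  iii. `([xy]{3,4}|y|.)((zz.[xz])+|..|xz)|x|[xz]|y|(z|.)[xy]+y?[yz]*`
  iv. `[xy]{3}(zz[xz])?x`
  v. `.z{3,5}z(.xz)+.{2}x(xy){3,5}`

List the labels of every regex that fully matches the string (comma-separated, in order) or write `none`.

iii, iv

i → no match
ii → no match
iii → match
iv → match
v → no match — must end with "xy"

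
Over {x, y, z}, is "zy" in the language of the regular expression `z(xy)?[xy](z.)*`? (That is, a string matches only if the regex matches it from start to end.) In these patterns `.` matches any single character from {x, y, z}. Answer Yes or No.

Yes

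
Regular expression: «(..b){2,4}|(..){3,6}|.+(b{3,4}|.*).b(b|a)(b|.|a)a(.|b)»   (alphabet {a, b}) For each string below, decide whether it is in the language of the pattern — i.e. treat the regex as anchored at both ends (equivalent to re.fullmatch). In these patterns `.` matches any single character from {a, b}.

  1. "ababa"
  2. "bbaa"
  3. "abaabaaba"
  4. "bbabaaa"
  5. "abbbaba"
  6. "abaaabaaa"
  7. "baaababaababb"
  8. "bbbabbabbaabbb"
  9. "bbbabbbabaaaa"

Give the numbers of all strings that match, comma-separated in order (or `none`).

1. "ababa" → no match
2. "bbaa" → no match
3. "abaabaaba" → no match
4. "bbabaaa" → no match
5. "abbbaba" → no match
6. "abaaabaaa" → no match
7 → no match
8 → no match
9 → match

9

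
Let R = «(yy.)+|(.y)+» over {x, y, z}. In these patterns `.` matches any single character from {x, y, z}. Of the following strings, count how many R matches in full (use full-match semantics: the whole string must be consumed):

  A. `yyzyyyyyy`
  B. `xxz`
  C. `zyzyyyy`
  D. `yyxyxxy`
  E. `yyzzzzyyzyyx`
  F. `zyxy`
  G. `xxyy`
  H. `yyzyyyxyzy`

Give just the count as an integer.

A → match
B → no match
C → no match
D → no match
E → no match
F → match
G → no match
H → match
Total matched: 3

3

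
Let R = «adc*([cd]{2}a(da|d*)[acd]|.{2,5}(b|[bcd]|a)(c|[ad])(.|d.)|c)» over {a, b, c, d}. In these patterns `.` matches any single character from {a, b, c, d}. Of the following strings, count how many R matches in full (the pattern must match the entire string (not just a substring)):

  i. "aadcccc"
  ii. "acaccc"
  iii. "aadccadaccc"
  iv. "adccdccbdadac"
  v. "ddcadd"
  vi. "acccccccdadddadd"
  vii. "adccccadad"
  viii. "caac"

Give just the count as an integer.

i. "aadcccc" → no match — must start with "ad"
ii. "acaccc" → no match — must start with "ad"
iii. "aadccadaccc" → no match — must start with "ad"
iv → no match
v. "ddcadd" → no match — must start with "ad"
vi → no match — must start with "ad"
vii. "adccccadad" → match
viii. "caac" → no match — must start with "ad"
Total matched: 1

1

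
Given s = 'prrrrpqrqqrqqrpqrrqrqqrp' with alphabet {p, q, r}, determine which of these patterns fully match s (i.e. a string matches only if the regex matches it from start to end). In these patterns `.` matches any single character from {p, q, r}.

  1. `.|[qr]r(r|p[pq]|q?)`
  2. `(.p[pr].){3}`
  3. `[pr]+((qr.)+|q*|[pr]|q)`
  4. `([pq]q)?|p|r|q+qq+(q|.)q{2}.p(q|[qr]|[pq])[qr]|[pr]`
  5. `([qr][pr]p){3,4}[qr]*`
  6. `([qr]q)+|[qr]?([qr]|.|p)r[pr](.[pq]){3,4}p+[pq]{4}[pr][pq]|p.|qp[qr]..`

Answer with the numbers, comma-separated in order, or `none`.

3

1 → no match
2 → no match
3 → match
4 → no match
5 → no match
6 → no match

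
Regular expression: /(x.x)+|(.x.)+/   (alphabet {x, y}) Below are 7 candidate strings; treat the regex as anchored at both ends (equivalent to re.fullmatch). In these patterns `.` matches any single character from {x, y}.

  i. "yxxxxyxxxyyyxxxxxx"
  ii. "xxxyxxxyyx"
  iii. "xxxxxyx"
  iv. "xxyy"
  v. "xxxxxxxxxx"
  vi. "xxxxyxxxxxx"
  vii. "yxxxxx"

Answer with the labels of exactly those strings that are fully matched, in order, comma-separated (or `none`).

i → no match
ii. "xxxyxxxyyx" → no match
iii. "xxxxxyx" → no match
iv. "xxyy" → no match
v. "xxxxxxxxxx" → no match
vi. "xxxxyxxxxxx" → no match
vii. "yxxxxx" → match

vii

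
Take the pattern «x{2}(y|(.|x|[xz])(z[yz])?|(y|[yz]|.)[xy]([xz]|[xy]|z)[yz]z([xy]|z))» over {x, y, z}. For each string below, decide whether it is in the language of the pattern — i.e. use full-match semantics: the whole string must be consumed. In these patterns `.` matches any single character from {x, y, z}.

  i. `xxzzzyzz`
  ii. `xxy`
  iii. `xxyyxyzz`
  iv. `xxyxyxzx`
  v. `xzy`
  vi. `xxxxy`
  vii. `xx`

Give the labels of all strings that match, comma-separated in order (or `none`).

ii, iii

i → no match
ii → match
iii → match
iv → no match
v → no match
vi → no match
vii → no match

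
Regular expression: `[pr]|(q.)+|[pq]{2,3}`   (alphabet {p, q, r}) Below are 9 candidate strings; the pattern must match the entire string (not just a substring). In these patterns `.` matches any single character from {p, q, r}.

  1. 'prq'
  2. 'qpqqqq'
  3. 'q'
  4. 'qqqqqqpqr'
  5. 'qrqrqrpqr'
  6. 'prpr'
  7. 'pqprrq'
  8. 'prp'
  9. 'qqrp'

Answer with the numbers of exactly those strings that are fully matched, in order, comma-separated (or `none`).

2

1 → no match
2 → match
3 → no match
4 → no match
5 → no match
6 → no match
7 → no match
8 → no match
9 → no match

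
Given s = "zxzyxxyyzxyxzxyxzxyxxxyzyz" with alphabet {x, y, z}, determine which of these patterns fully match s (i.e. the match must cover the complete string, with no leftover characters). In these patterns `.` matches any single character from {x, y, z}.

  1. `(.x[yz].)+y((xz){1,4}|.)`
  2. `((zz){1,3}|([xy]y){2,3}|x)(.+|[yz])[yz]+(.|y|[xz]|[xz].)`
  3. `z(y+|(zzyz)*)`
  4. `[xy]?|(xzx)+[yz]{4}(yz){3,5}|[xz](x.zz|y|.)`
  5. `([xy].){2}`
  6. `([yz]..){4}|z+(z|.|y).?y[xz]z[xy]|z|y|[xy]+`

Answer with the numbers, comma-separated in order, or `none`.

1 → match
2 → no match
3 → no match
4 → no match
5 → no match
6 → no match

1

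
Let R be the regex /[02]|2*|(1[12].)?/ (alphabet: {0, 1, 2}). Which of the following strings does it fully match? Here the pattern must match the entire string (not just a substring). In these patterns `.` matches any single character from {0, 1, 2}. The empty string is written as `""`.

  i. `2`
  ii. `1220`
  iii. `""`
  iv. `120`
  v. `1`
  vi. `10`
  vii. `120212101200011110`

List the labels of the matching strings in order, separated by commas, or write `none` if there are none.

i → match
ii → no match
iii → match
iv → match
v → no match
vi → no match
vii → no match

i, iii, iv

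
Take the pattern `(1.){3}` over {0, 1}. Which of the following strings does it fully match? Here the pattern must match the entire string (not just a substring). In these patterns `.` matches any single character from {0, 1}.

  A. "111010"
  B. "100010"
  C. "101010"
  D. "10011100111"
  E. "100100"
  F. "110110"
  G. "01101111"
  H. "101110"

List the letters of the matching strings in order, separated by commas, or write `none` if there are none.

A → match
B → no match
C → match
D → no match
E → no match
F → no match
G → no match — must start with "1"
H → match

A, C, H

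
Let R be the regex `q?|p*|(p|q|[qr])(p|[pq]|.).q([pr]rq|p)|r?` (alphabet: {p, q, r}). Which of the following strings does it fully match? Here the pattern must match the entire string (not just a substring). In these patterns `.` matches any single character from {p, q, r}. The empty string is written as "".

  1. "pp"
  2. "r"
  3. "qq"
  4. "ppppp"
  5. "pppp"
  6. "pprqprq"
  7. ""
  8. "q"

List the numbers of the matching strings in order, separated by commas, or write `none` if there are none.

1 → match
2 → match
3 → no match
4 → match
5 → match
6 → match
7 → match
8 → match

1, 2, 4, 5, 6, 7, 8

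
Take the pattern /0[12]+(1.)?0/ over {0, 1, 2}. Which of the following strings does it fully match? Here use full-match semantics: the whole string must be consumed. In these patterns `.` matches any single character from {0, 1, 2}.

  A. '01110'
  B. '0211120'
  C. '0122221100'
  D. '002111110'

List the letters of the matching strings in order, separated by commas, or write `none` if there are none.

A, B, C

A → match
B → match
C → match
D → no match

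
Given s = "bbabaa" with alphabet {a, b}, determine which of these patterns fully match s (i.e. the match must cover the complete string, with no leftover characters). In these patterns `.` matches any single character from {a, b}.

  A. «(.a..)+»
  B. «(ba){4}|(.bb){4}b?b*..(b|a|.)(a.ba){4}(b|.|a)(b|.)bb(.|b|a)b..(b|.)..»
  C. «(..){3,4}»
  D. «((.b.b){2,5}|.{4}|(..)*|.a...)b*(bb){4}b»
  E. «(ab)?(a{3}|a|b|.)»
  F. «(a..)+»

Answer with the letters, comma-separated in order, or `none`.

A → no match
B → no match
C → match
D → no match — must end with "bbb"
E → no match
F → no match — must start with "a"

C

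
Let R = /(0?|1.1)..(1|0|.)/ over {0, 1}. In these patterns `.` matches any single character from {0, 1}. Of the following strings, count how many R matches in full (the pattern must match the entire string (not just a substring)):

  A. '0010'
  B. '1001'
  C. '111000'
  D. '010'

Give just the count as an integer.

A → match
B → no match
C → match
D → match
Total matched: 3

3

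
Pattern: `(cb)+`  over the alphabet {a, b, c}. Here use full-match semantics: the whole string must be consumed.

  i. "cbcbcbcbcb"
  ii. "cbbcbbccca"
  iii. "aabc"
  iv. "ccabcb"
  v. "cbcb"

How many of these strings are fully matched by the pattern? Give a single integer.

i → match
ii → no match — must end with "cb"
iii → no match — must start with "cb"
iv → no match — must start with "cb"
v → match
Total matched: 2

2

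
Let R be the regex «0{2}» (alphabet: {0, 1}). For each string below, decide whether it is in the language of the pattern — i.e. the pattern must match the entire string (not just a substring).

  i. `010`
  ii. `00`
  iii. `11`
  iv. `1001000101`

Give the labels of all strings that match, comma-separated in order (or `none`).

ii

i → no match
ii → match
iii → no match — must start with `0`
iv → no match — must start with `0`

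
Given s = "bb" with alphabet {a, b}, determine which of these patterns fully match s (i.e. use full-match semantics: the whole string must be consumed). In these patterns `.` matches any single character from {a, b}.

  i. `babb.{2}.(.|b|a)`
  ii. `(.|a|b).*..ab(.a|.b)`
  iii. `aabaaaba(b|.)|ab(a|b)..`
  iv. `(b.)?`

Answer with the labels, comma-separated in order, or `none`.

iv

i → no match — must start with "babb"
ii → no match
iii → no match
iv → match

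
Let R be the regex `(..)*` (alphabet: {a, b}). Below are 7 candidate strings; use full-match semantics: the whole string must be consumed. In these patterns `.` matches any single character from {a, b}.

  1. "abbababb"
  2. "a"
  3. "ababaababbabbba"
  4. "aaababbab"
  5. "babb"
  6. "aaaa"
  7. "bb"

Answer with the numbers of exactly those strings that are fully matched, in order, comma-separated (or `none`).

1. "abbababb" → match
2. "a" → no match
3 → no match
4. "aaababbab" → no match
5. "babb" → match
6. "aaaa" → match
7. "bb" → match

1, 5, 6, 7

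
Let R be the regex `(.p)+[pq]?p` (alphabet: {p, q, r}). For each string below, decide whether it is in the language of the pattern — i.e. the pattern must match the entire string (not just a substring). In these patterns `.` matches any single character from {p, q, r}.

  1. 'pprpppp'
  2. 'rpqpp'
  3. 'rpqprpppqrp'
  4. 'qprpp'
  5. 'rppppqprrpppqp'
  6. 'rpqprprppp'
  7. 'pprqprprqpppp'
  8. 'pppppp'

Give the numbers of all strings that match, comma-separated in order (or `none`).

1 → match
2 → match
3 → no match
4 → match
5 → no match
6 → match
7 → no match
8 → match

1, 2, 4, 6, 8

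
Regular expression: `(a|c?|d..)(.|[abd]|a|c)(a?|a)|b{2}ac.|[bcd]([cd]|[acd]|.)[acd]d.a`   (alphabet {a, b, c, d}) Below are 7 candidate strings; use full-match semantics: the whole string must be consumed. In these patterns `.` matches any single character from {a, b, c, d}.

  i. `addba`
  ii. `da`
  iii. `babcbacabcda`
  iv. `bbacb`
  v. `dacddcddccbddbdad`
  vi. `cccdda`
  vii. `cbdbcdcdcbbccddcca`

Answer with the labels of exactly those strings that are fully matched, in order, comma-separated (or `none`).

i → no match
ii → match
iii → no match
iv → match
v → no match
vi → match
vii → no match

ii, iv, vi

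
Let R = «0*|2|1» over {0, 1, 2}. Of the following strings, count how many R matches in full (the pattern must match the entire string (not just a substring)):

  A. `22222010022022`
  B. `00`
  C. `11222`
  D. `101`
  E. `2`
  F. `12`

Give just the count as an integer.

A → no match
B → match
C → no match
D → no match
E → match
F → no match
Total matched: 2

2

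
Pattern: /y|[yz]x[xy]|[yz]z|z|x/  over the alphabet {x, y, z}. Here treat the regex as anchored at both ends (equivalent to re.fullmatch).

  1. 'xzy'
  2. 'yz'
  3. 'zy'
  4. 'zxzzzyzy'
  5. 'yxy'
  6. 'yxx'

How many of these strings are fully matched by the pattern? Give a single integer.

3

1 → no match
2 → match
3 → no match
4 → no match
5 → match
6 → match
Total matched: 3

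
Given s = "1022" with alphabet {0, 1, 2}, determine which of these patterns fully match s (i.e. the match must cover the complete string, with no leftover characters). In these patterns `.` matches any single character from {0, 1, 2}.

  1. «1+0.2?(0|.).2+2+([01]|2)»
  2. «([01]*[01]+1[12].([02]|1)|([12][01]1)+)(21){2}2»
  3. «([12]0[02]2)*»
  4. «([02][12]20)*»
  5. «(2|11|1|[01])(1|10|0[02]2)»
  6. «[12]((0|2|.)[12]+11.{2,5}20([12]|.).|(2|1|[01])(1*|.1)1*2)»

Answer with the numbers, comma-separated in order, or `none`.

3, 5

1 → no match
2 → no match — must end with "212"
3 → match
4 → no match
5 → match
6 → no match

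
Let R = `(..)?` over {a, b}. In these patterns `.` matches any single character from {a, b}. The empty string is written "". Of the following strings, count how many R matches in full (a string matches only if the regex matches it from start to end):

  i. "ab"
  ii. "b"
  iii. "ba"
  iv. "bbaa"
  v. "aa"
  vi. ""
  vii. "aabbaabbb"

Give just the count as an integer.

4

i → match
ii → no match
iii → match
iv → no match
v → match
vi → match
vii → no match
Total matched: 4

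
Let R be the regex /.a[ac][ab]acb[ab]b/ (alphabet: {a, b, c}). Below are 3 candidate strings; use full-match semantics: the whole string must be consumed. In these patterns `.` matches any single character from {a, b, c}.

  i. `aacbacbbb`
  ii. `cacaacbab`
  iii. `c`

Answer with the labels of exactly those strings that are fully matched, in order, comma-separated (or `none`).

i → match
ii → match
iii → no match — must end with `b`

i, ii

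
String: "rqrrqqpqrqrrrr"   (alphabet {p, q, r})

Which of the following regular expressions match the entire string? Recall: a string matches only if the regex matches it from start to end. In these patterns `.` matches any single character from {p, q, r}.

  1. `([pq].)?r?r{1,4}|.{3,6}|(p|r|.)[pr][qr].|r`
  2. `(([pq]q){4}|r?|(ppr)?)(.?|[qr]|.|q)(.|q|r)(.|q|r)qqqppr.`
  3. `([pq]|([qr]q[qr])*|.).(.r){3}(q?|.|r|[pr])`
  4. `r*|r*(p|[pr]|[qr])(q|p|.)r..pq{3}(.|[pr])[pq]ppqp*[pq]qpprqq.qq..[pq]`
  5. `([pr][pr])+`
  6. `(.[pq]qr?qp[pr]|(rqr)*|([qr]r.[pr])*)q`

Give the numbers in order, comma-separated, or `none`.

1 → no match
2 → no match
3 → match
4 → no match
5 → no match
6 → no match — must end with "q"

3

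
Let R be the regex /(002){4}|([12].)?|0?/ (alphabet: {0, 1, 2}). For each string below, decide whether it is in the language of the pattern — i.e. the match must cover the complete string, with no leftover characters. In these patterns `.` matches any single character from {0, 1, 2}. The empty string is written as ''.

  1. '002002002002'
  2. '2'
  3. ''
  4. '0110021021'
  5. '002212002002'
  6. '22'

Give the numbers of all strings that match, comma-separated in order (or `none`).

1, 3, 6

1 → match
2 → no match
3 → match
4 → no match
5 → no match
6 → match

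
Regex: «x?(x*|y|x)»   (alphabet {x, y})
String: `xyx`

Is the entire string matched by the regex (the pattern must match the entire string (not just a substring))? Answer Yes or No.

No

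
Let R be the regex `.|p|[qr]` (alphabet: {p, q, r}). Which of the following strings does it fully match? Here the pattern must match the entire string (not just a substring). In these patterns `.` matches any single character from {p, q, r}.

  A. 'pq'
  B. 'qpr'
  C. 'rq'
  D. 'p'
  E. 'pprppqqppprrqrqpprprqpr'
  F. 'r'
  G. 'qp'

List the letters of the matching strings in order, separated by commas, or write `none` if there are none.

D, F

A → no match
B → no match
C → no match
D → match
E → no match
F → match
G → no match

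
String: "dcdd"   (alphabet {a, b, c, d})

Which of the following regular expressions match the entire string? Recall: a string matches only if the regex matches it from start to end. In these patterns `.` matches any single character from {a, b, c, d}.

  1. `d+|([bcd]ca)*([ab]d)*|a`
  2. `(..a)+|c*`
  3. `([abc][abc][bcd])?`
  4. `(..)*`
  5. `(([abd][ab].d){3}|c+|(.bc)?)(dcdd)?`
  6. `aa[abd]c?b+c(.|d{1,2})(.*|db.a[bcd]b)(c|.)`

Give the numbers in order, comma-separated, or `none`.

4, 5

1 → no match
2 → no match
3 → no match
4 → match
5 → match
6 → no match — must start with "aa"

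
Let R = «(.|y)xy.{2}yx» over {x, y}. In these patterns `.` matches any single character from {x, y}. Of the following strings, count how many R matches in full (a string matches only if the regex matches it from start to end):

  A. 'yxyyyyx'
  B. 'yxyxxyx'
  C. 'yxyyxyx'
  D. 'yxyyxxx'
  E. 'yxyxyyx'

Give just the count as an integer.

4

A. 'yxyyyyx' → match
B. 'yxyxxyx' → match
C. 'yxyyxyx' → match
D. 'yxyyxxx' → no match — must end with 'yx'
E. 'yxyxyyx' → match
Total matched: 4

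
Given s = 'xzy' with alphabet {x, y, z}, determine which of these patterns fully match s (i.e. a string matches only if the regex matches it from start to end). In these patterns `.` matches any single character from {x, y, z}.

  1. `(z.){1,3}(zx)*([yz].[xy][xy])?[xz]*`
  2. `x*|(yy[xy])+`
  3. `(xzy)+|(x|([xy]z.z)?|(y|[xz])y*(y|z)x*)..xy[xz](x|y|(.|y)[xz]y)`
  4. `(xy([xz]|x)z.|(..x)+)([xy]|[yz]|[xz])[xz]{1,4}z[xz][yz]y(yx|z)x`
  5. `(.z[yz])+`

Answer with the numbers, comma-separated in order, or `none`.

3, 5

1 → no match — must start with 'z'
2 → no match
3 → match
4 → no match — must end with 'x'
5 → match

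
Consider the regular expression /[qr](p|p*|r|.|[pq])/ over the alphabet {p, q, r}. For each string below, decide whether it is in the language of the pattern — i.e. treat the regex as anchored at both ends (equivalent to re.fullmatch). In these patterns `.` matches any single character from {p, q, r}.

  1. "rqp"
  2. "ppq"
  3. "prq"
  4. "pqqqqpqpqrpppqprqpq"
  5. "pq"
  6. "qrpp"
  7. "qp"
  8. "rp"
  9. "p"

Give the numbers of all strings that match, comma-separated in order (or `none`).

7, 8

1. "rqp" → no match
2. "ppq" → no match
3. "prq" → no match
4 → no match
5. "pq" → no match
6. "qrpp" → no match
7. "qp" → match
8. "rp" → match
9. "p" → no match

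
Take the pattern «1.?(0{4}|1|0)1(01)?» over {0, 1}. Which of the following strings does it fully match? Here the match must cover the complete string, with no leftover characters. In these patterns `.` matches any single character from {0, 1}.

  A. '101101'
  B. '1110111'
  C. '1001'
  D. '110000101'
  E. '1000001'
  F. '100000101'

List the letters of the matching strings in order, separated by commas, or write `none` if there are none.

A → match
B → no match
C → match
D → match
E → match
F → match

A, C, D, E, F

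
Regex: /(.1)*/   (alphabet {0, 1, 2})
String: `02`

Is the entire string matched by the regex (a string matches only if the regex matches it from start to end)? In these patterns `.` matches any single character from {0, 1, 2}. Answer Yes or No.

No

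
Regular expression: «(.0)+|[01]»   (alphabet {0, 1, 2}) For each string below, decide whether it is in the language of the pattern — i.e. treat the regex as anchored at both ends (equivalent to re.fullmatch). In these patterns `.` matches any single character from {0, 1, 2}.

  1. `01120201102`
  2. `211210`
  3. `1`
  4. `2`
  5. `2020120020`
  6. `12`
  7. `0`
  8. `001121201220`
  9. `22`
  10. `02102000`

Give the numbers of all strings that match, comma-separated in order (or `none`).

1 → no match
2 → no match
3 → match
4 → no match
5 → no match
6 → no match
7 → match
8 → no match
9 → no match
10 → no match

3, 7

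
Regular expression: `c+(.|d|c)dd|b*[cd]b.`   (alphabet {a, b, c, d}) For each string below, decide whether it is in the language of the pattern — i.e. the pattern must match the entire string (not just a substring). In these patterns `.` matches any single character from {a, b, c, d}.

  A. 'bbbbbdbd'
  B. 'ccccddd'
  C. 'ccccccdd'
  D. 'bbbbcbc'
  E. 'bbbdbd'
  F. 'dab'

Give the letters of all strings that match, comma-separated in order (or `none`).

A, B, C, D, E

A → match
B → match
C → match
D → match
E → match
F → no match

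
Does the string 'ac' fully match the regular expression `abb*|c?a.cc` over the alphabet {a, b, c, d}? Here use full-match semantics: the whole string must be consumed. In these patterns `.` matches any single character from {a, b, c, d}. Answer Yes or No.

No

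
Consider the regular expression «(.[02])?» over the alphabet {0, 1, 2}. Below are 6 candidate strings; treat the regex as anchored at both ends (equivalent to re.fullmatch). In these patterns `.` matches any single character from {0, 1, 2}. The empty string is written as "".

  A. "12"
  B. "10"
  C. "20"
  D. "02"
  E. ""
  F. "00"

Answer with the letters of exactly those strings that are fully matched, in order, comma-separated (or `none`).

A → match
B → match
C → match
D → match
E → match
F → match

A, B, C, D, E, F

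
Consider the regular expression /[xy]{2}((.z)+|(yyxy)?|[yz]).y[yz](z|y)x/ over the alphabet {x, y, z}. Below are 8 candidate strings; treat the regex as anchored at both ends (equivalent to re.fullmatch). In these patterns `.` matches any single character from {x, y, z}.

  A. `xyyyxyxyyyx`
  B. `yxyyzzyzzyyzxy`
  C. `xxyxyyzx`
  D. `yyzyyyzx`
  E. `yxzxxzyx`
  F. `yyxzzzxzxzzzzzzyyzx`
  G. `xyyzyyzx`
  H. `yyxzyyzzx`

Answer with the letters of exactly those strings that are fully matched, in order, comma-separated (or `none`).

A → match
B → no match — must end with `x`
C → match
D → match
E → no match
F → match
G → match
H → match

A, C, D, F, G, H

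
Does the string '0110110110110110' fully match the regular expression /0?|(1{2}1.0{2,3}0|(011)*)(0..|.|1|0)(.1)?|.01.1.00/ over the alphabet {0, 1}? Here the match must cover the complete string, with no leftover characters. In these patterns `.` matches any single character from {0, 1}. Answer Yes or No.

Yes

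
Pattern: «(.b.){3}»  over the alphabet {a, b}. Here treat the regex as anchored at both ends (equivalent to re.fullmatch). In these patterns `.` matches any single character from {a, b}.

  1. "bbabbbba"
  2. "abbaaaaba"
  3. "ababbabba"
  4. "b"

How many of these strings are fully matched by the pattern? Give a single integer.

1 → no match
2 → no match
3 → match
4 → no match
Total matched: 1

1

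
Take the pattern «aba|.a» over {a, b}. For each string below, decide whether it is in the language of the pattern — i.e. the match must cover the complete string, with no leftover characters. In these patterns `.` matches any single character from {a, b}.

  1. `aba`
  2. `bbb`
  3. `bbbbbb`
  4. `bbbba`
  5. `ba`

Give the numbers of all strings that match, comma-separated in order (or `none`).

1, 5

1 → match
2 → no match
3 → no match
4 → no match
5 → match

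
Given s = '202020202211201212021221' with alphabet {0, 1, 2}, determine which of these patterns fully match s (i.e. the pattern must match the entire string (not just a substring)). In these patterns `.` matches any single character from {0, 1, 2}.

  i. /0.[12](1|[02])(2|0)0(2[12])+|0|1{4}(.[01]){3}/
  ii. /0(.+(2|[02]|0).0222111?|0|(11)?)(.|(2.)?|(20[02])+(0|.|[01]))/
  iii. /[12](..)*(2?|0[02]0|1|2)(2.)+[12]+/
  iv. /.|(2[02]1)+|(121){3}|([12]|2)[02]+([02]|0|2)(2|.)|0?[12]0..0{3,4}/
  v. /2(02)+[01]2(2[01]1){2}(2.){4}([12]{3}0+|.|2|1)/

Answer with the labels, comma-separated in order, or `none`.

i → no match
ii → no match — must start with '0'
iii → match
iv → no match
v → match

iii, v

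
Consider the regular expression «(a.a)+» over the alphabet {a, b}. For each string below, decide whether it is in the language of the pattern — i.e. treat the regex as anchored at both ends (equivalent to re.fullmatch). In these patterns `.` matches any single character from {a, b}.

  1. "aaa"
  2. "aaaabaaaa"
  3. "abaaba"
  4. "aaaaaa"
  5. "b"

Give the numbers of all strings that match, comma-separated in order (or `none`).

1 → match
2 → match
3 → match
4 → match
5 → no match — must start with "a"

1, 2, 3, 4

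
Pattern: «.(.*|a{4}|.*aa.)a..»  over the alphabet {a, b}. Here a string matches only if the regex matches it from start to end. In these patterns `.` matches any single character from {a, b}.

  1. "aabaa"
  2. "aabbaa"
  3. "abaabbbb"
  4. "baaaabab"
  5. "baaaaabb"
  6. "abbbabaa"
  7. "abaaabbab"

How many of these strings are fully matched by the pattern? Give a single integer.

1 → no match
2 → no match
3 → no match
4 → no match
5 → match
6 → no match
7 → no match
Total matched: 1

1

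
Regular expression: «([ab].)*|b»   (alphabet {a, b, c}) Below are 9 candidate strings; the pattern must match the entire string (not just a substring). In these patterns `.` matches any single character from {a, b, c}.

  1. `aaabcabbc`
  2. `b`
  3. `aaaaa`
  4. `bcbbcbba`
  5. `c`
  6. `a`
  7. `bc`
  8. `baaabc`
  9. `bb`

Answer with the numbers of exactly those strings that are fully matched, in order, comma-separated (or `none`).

2, 7, 8, 9

1 → no match
2 → match
3 → no match
4 → no match
5 → no match
6 → no match
7 → match
8 → match
9 → match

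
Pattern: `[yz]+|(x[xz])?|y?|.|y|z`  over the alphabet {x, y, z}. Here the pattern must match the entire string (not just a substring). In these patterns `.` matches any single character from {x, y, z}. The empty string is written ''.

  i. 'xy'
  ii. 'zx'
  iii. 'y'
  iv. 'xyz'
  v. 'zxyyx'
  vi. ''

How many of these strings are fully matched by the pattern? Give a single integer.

2

i → no match
ii → no match
iii → match
iv → no match
v → no match
vi → match
Total matched: 2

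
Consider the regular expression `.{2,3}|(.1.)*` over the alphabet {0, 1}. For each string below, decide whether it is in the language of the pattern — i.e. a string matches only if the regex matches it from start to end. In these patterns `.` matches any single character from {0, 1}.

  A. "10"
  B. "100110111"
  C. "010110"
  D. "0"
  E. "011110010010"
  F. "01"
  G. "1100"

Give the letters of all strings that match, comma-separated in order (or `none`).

A, C, E, F

A → match
B → no match
C → match
D → no match
E → match
F → match
G → no match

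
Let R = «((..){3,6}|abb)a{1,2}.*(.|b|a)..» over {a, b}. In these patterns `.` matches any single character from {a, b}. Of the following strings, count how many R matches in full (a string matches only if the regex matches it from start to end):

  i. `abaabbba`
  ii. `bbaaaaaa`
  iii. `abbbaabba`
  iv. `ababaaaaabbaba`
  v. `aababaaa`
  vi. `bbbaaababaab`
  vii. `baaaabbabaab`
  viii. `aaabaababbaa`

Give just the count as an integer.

1

i → no match
ii → no match
iii → no match
iv → match
v → no match
vi → no match
vii → no match
viii → no match
Total matched: 1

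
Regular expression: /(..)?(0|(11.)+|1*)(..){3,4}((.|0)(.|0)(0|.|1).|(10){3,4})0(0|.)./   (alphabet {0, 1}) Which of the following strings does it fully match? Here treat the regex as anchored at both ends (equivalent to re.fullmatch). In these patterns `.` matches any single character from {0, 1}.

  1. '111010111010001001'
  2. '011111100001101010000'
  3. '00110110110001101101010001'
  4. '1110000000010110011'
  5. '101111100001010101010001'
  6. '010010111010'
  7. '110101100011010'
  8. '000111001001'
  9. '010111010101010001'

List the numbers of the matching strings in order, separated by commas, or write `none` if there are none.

1, 2, 3, 5, 7, 9

1 → match
2 → match
3 → match
4 → no match
5 → match
6 → no match
7 → match
8 → no match
9 → match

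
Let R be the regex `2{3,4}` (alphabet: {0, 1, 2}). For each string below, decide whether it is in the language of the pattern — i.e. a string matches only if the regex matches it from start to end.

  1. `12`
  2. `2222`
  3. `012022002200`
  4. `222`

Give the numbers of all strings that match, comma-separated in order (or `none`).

1 → no match — must start with `2`
2 → match
3 → no match — must start with `2`
4 → match

2, 4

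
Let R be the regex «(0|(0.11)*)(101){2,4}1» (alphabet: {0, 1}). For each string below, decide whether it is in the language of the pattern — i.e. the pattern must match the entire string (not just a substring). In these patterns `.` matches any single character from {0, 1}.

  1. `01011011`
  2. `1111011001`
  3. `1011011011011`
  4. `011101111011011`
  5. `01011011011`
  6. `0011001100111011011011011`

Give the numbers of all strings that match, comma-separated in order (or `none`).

1, 3, 4, 5, 6

1 → match
2 → no match — must end with `1011`
3 → match
4 → match
5 → match
6 → match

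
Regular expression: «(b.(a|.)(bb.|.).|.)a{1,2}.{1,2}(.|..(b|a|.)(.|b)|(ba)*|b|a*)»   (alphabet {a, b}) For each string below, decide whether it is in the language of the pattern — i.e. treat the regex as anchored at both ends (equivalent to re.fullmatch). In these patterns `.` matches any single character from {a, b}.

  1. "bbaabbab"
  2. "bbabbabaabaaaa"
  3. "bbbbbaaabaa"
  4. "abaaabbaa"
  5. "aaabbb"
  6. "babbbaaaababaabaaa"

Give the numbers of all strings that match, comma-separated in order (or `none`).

2, 3, 5

1 → no match
2 → match
3 → match
4 → no match
5 → match
6 → no match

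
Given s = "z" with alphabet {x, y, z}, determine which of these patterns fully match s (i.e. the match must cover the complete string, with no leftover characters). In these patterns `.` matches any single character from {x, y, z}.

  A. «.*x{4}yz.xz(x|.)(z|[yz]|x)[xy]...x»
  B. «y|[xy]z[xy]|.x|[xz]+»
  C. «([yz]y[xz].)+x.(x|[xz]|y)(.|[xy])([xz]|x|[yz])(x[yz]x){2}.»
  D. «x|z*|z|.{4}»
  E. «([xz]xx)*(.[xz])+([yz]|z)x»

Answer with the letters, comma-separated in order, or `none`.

A → no match — must end with "x"
B → match
C → no match
D → match
E → no match — must end with "x"

B, D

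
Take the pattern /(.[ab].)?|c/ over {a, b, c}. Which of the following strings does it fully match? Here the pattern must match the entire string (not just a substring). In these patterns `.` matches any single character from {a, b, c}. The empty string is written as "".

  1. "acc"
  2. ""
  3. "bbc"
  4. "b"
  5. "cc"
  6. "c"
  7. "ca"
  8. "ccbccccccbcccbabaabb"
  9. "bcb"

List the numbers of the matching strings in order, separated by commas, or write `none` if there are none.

2, 3, 6

1. "acc" → no match
2. "" → match
3. "bbc" → match
4. "b" → no match
5. "cc" → no match
6. "c" → match
7. "ca" → no match
8 → no match
9. "bcb" → no match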